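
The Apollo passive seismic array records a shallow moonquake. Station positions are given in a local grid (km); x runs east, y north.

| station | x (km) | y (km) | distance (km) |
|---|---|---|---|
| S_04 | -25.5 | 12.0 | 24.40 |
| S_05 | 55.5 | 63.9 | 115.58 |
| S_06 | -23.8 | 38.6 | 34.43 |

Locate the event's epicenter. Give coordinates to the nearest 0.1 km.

Circle about each station: (x + 25.5)² + (y − 12.0)² = 24.40²; (x − 55.5)² + (y − 63.9)² = 115.58²; (x + 23.8)² + (y − 38.6)² = 34.43².
Subtracting pairs of circle equations eliminates x²+y² and gives linear equations (the radical axes):
162.0 x + 103.8 y = -6394.17
3.4 x + 53.2 y = 672.09
Solving the 2×2 system: x ≈ -49.6, y ≈ 15.8 km.

x ≈ -49.6 km, y ≈ 15.8 km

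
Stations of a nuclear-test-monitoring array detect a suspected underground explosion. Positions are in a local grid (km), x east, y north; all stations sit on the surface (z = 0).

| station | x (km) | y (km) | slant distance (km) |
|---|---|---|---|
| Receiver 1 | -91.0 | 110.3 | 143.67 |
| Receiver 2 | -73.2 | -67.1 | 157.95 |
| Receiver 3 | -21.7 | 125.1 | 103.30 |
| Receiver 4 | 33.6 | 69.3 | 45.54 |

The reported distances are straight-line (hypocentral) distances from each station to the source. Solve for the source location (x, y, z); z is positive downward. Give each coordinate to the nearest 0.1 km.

Each station gives a sphere (x−x_i)² + (y−y_i)² + z² = d_i² (stations at z=0).
Subtracting the Receiver 1 sphere from Receiver 2 and Receiver 3: z² cancels, leaving linear equations in x and y:
35.6 x − 354.8 y = -14893.57
138.6 x + 29.6 y = 5643.99
Solving: x ≈ 31.090, y ≈ 45.097 km (keep extra digits for the depth step; rounded: 31.1, 45.1).
Then from the Receiver 1 sphere: z² = 143.67² − (x + 91.0)² − (y − 110.3)² with x = 31.090, y = 45.097, so z ≈ 38.518 ≈ 38.5 km.

x ≈ 31.1 km, y ≈ 45.1 km, depth ≈ 38.5 km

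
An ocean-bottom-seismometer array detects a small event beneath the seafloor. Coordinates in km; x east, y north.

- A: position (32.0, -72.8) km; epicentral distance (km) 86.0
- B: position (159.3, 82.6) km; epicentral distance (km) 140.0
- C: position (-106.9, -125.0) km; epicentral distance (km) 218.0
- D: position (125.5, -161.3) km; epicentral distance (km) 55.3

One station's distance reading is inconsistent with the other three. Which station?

Solve using three stations at a time. Using A, C, D (subtract circle equations pairwise → linear system) gives (x, y) ≈ (110.4, -108.1).
Distances from that point to each station vs reported:
  A: calculated 86.0 vs reported 86.0 → residual 0.0 km
  B: calculated 196.8 vs reported 140.0 → residual 56.8 km
  C: calculated 218.0 vs reported 218.0 → residual 0.0 km
  D: calculated 55.3 vs reported 55.3 → residual 0.0 km
A, C, D are mutually consistent (residuals ≈ 0); B is off by 56.8 km.

B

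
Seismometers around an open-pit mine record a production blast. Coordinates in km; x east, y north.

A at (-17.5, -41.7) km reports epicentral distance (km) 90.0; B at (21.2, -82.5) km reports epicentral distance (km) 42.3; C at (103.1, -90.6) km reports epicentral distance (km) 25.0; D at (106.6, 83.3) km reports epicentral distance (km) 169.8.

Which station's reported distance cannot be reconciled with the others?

Solve using three stations at a time. Using A, B, D (subtract circle equations pairwise → linear system) gives (x, y) ≈ (63.5, -81.0).
Distances from that point to each station vs reported:
  A: calculated 90.0 vs reported 90.0 → residual 0.0 km
  B: calculated 42.3 vs reported 42.3 → residual 0.0 km
  C: calculated 40.7 vs reported 25.0 → residual 15.7 km
  D: calculated 169.8 vs reported 169.8 → residual 0.0 km
A, B, D are mutually consistent (residuals ≈ 0); C is off by 15.7 km.

C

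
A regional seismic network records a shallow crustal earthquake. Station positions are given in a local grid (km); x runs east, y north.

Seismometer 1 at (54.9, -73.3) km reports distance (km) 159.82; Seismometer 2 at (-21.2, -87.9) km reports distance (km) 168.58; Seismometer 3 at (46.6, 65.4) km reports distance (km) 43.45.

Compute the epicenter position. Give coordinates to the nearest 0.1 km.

Circle about each station: (x − 54.9)² + (y + 73.3)² = 159.82²; (x + 21.2)² + (y + 87.9)² = 168.58²; (x − 46.6)² + (y − 65.4)² = 43.45².
Subtracting pairs of circle equations eliminates x²+y² and gives linear equations (the radical axes):
-152.2 x − 29.2 y = -3087.83
-16.6 x + 277.4 y = 21716.35
Solving the 2×2 system: x ≈ 5.2, y ≈ 78.6 km.
Check against Seismometer 1 (with the unrounded x, y): √((x − 54.9)²+(y + 73.3)²) = 159.82 ≈ 159.82 km. ✓

(5.2, 78.6)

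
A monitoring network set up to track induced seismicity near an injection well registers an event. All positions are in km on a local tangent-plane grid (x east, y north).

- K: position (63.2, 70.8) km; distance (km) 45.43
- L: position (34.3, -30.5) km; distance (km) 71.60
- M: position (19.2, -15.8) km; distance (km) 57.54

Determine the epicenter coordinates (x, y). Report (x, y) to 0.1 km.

29.0 km east, 40.9 km north

Circle about each station: (x − 63.2)² + (y − 70.8)² = 45.43²; (x − 34.3)² + (y + 30.5)² = 71.60²; (x − 19.2)² + (y + 15.8)² = 57.54².
Subtracting the K equation from the L and M equations removes the quadratic terms:
-57.8 x − 202.6 y = -9962.82
-88.0 x − 173.2 y = -9635.57
Solving the 2×2 system: x ≈ 29.0, y ≈ 40.9 km.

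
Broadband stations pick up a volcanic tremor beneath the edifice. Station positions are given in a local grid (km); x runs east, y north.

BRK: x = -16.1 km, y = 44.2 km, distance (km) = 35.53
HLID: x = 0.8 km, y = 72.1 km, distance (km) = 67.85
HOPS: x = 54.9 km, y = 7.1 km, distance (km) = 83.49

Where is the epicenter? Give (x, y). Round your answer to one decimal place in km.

Circle about each station: (x + 16.1)² + (y − 44.2)² = 35.53²; (x − 0.8)² + (y − 72.1)² = 67.85²; (x − 54.9)² + (y − 7.1)² = 83.49².
Subtracting the BRK equation from the HLID and HOPS equations removes the quadratic terms:
33.8 x + 55.8 y = -355.04
142.0 x − 74.2 y = -4856.63
Solving the 2×2 system: x ≈ -28.5, y ≈ 10.9 km.
Check against BRK (with the unrounded x, y): √((x + 16.1)²+(y − 44.2)²) = 35.53 ≈ 35.53 km. ✓

(-28.5, 10.9)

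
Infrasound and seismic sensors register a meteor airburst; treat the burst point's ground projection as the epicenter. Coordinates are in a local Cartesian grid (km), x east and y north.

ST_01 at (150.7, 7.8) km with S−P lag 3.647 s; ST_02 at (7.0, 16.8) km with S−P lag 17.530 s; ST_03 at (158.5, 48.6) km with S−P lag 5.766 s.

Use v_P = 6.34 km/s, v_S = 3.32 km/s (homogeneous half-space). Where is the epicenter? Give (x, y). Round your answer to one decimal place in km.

129.1 km east, 21.2 km north

Distance from S−P lag: d = Δt · v_P v_S / (v_P − v_S) = Δt · (6.34·3.32)/(6.34−3.32) ≈ 6.9698·Δt.
So d_ST_01 = 25.42, d_ST_02 = 122.18, d_ST_03 = 40.19 km.
Circle about each station: (x − 150.7)² + (y − 7.8)² = 25.42²; (x − 7.0)² + (y − 16.8)² = 122.18²; (x − 158.5)² + (y − 48.6)² = 40.19².
Subtracting pairs of circle equations eliminates x²+y² and gives linear equations (the radical axes):
-287.4 x + 18.0 y = -36721.87
15.6 x + 81.6 y = 3743.82
Solving the 2×2 system: x ≈ 129.1, y ≈ 21.2 km.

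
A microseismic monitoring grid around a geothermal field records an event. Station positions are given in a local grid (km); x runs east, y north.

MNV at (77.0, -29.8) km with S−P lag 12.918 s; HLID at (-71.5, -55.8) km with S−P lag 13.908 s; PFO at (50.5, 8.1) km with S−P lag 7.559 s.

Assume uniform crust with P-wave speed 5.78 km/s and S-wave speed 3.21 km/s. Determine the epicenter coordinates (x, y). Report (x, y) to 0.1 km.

-3.2 km east, 17.8 km north

Distance from S−P lag: d = Δt · v_P v_S / (v_P − v_S) = Δt · (5.78·3.21)/(5.78−3.21) ≈ 7.2194·Δt.
So d_MNV = 93.26, d_HLID = 100.41, d_PFO = 54.57 km.
Circle about each station: (x − 77.0)² + (y + 29.8)² = 93.26²; (x + 71.5)² + (y + 55.8)² = 100.41²; (x − 50.5)² + (y − 8.1)² = 54.57².
Subtracting the MNV equation from the HLID and PFO equations removes the quadratic terms:
-297.0 x − 52.0 y = 24.11
-53.0 x + 75.8 y = 1518.36
Solving the 2×2 system: x ≈ -3.2, y ≈ 17.8 km.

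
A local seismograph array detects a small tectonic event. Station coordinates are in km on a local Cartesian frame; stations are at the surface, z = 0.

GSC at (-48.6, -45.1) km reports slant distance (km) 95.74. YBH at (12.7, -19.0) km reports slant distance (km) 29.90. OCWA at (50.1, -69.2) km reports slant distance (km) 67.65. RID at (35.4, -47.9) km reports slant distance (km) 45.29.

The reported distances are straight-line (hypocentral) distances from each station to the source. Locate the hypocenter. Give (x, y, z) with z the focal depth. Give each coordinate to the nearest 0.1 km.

(37.2, -3.1, 6.4)

Each station gives a sphere (x−x_i)² + (y−y_i)² + z² = d_i² (stations at z=0).
Subtracting the GSC sphere from YBH and OCWA: z² cancels, leaving linear equations in x and y:
122.6 x + 52.2 y = 4398.46
197.4 x − 48.2 y = 7492.31
Solving: x ≈ 37.197, y ≈ -3.102 km (keep extra digits for the depth step; rounded: 37.2, -3.1).
Then from the GSC sphere: z² = 95.74² − (x + 48.6)² − (y + 45.1)² with x = 37.197, y = -3.102, so z ≈ 6.418 ≈ 6.4 km.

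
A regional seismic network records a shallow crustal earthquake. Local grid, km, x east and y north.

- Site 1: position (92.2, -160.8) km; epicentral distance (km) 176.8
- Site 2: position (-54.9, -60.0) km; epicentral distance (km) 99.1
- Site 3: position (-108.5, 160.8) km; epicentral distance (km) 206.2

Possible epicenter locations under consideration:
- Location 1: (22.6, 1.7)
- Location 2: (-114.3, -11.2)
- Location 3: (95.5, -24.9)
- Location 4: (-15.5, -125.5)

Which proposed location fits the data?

Location 1

For each candidate, compare |candidate − station| to the reported distance:
Location 1: residuals Site 1 0.0, Site 2 0.0, Site 3 0.0 → max 0.0 km
Location 2: residuals Site 1 78.2, Site 2 22.2, Site 3 34.1 → max 78.2 km
Location 3: residuals Site 1 40.9, Site 2 55.3, Site 3 69.7 → max 69.7 km
Location 4: residuals Site 1 63.5, Site 2 22.7, Site 3 94.8 → max 94.8 km
Only Location 1 has all residuals ≈ 0.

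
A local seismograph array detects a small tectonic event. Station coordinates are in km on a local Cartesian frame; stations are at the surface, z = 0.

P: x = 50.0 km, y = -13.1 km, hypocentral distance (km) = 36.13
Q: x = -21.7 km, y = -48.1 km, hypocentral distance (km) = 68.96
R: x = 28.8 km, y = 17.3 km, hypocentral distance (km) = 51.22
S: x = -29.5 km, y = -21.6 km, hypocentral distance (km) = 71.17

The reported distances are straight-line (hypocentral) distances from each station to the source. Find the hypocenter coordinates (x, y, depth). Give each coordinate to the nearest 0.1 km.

Each station gives a sphere (x−x_i)² + (y−y_i)² + z² = d_i² (stations at z=0).
Subtracting the P sphere from Q and R: z² cancels, leaving linear equations in x and y:
-143.4 x − 70.0 y = -3337.21
-42.4 x + 60.8 y = -2860.99
Solving: x ≈ 34.498, y ≈ -22.998 km (keep extra digits for the depth step; rounded: 34.5, -23.0).
Then from the P sphere: z² = 36.13² − (x − 50.0)² − (y + 13.1)² with x = 34.498, y = -22.998, so z ≈ 31.098 ≈ 31.1 km.
Check against S (with the unrounded solution): distance 71.17 ≈ 71.17 km. ✓

(34.5, -23.0, 31.1)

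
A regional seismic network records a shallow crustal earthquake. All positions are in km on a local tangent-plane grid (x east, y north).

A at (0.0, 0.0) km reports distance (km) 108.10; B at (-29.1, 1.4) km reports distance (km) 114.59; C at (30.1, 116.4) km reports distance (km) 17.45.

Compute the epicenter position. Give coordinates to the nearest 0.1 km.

(15.4, 107.0)

Circle about each station: x² + y² = 108.10²; (x + 29.1)² + (y − 1.4)² = 114.59²; (x − 30.1)² + (y − 116.4)² = 17.45².
Subtracting pairs of circle equations eliminates x²+y² and gives linear equations (the radical axes):
-58.2 x + 2.8 y = -596.49
60.2 x + 232.8 y = 25836.08
Solving the 2×2 system: x ≈ 15.4, y ≈ 107.0 km.
Check against A (with the unrounded x, y): √(x²+y²) = 108.10 ≈ 108.10 km. ✓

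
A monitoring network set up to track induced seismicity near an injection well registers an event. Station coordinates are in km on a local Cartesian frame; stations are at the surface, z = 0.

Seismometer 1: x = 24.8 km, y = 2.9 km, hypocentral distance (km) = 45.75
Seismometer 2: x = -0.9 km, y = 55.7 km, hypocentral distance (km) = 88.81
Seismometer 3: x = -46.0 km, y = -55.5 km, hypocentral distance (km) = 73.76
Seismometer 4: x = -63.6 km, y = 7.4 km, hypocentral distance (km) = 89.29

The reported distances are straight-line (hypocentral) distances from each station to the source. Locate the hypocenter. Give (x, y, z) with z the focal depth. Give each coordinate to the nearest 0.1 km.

(12.3, -25.4, 33.7)

Each station gives a sphere (x−x_i)² + (y−y_i)² + z² = d_i² (stations at z=0).
Subtracting the Seismometer 1 sphere from Seismometer 2 and Seismometer 3: z² cancels, leaving linear equations in x and y:
-51.4 x + 105.6 y = -3314.30
-141.6 x − 116.8 y = 1225.32
Solving: x ≈ 12.298, y ≈ -25.400 km (keep extra digits for the depth step; rounded: 12.3, -25.4).
Then from the Seismometer 1 sphere: z² = 45.75² − (x − 24.8)² − (y − 2.9)² with x = 12.298, y = -25.400, so z ≈ 33.703 ≈ 33.7 km.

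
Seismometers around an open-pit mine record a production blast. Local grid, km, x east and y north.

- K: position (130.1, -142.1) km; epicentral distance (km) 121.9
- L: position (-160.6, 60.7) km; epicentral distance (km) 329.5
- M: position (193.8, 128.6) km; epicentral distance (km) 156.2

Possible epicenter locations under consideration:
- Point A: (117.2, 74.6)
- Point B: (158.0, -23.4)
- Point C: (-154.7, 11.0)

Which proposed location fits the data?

Point B

For each candidate, compare |candidate − station| to the reported distance:
Point A: residuals K 95.2, L 51.4, M 62.5 → max 95.2 km
Point B: residuals K 0.0, L 0.0, M 0.0 → max 0.0 km
Point C: residuals K 201.4, L 279.5, M 211.6 → max 279.5 km
Only Point B has all residuals ≈ 0.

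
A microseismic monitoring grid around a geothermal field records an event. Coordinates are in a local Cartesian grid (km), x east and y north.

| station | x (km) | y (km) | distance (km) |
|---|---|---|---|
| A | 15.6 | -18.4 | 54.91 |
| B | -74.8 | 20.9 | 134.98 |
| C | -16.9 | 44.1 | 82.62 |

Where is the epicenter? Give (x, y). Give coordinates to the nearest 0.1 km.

Circle about each station: (x − 15.6)² + (y + 18.4)² = 54.91²; (x + 74.8)² + (y − 20.9)² = 134.98²; (x + 16.9)² + (y − 44.1)² = 82.62².
Subtracting the A equation from the B and C equations removes the quadratic terms:
-180.8 x + 78.6 y = -9754.56
-65.0 x + 125.0 y = -2162.46
Solving the 2×2 system: x ≈ 60.0, y ≈ 13.9 km.

x ≈ 60.0 km, y ≈ 13.9 km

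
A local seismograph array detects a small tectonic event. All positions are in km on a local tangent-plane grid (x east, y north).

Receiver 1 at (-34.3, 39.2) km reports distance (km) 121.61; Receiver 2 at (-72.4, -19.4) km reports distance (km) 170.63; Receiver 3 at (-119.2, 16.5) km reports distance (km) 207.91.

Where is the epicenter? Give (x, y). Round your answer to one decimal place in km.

x ≈ 87.3 km, y ≈ 40.7 km

Circle about each station: (x + 34.3)² + (y − 39.2)² = 121.61²; (x + 72.4)² + (y + 19.4)² = 170.63²; (x + 119.2)² + (y − 16.5)² = 207.91².
Subtracting pairs of circle equations eliminates x²+y² and gives linear equations (the radical axes):
-76.2 x − 117.2 y = -11420.61
-169.8 x − 45.4 y = -16669.82
Solving the 2×2 system: x ≈ 87.3, y ≈ 40.7 km.
Check against Receiver 1 (with the unrounded x, y): √((x + 34.3)²+(y − 39.2)²) = 121.60 ≈ 121.61 km. ✓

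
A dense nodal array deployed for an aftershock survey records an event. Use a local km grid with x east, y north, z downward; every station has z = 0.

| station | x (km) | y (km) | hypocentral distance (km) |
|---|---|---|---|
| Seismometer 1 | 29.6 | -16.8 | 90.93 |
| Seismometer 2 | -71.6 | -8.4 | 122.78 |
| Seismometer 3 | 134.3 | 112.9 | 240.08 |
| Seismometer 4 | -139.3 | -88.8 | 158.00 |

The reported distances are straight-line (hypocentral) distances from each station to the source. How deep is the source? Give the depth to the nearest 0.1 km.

Each station gives a sphere (x−x_i)² + (y−y_i)² + z² = d_i² (stations at z=0).
Subtracting the Seismometer 1 sphere from Seismometer 2 and Seismometer 3: z² cancels, leaving linear equations in x and y:
-202.4 x + 16.8 y = -2767.94
209.4 x + 259.4 y = -19745.64
Solving: x ≈ 6.895, y ≈ -81.687 km (keep extra digits for the depth step; rounded: 6.9, -81.7).
Then from the Seismometer 1 sphere: z² = 90.93² − (x − 29.6)² − (y + 16.8)² with x = 6.895, y = -81.687, so z ≈ 59.518 ≈ 59.5 km.

59.5 km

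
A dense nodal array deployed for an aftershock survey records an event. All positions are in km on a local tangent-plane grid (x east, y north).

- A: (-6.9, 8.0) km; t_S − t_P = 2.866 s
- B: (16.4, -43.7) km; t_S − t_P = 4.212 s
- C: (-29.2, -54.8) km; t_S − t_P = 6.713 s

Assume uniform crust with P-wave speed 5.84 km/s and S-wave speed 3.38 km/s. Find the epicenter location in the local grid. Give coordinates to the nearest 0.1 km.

3.9 km east, -12.3 km north

Distance from S−P lag: d = Δt · v_P v_S / (v_P − v_S) = Δt · (5.84·3.38)/(5.84−3.38) ≈ 8.0241·Δt.
So d_A = 23.00, d_B = 33.80, d_C = 53.87 km.
Circle about each station: (x + 6.9)² + (y − 8.0)² = 23.00²; (x − 16.4)² + (y + 43.7)² = 33.80²; (x + 29.2)² + (y + 54.8)² = 53.87².
Subtracting pairs of circle equations eliminates x²+y² and gives linear equations (the radical axes):
46.6 x − 103.4 y = 1453.60
-44.6 x − 125.6 y = 1371.09
Solving the 2×2 system: x ≈ 3.9, y ≈ -12.3 km.
Check against A (with the unrounded x, y): √((x + 6.9)²+(y − 8.0)²) = 22.99 ≈ 23.00 km. ✓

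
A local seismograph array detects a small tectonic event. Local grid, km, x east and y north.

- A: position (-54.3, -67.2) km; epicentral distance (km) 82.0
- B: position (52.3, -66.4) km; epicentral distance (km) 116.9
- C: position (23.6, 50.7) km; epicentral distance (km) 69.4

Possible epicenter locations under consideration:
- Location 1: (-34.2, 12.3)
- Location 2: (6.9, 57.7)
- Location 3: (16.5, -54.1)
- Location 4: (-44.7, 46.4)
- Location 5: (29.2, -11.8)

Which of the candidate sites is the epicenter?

For each candidate, compare |candidate − station| to the reported distance:
Location 1: residuals A 0.0, B 0.0, C 0.0 → max 0.0 km
Location 2: residuals A 57.1, B 15.2, C 51.3 → max 57.1 km
Location 3: residuals A 10.0, B 79.0, C 35.6 → max 79.0 km
Location 4: residuals A 32.0, B 31.9, C 1.0 → max 32.0 km
Location 5: residuals A 18.2, B 57.6, C 6.6 → max 57.6 km
Only Location 1 has all residuals ≈ 0.

Location 1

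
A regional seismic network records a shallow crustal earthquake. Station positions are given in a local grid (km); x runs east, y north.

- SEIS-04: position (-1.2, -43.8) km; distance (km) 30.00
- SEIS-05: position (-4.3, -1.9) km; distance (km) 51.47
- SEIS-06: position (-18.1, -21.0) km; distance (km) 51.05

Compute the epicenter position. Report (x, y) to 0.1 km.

Circle about each station: (x + 1.2)² + (y + 43.8)² = 30.00²; (x + 4.3)² + (y + 1.9)² = 51.47²; (x + 18.1)² + (y + 21.0)² = 51.05².
Subtracting pairs of circle equations eliminates x²+y² and gives linear equations (the radical axes):
-6.2 x + 83.8 y = -3646.94
-33.8 x + 45.6 y = -2857.37
Solving the 2×2 system: x ≈ 28.7, y ≈ -41.4 km.
Check against SEIS-04 (with the unrounded x, y): √((x + 1.2)²+(y + 43.8)²) = 29.98 ≈ 30.00 km. ✓

(28.7, -41.4)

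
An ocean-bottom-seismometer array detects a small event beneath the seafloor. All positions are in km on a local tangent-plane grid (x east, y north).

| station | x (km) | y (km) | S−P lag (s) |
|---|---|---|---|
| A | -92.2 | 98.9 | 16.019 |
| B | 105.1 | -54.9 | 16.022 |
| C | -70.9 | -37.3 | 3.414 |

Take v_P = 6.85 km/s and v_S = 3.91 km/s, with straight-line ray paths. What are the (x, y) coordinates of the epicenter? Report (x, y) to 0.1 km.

-39.8 km east, -37.3 km north

Distance from S−P lag: d = Δt · v_P v_S / (v_P − v_S) = Δt · (6.85·3.91)/(6.85−3.91) ≈ 9.1100·Δt.
So d_A = 145.93, d_B = 145.96, d_C = 31.10 km.
Circle about each station: (x + 92.2)² + (y − 98.9)² = 145.93²; (x − 105.1)² + (y + 54.9)² = 145.96²; (x + 70.9)² + (y + 37.3)² = 31.10².
Subtracting pairs of circle equations eliminates x²+y² and gives linear equations (the radical axes):
394.6 x − 307.6 y = -4230.79
42.6 x − 272.4 y = 8464.40
Solving the 2×2 system: x ≈ -39.8, y ≈ -37.3 km.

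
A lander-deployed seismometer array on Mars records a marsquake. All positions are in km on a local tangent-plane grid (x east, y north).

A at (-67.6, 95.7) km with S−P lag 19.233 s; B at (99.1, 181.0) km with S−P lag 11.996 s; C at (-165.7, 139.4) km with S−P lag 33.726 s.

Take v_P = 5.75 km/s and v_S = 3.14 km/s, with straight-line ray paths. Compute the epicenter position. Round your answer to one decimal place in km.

(65.1, 105.3)

Distance from S−P lag: d = Δt · v_P v_S / (v_P − v_S) = Δt · (5.75·3.14)/(5.75−3.14) ≈ 6.9176·Δt.
So d_A = 133.05, d_B = 82.98, d_C = 233.30 km.
Circle about each station: (x + 67.6)² + (y − 95.7)² = 133.05²; (x − 99.1)² + (y − 181.0)² = 82.98²; (x + 165.7)² + (y − 139.4)² = 233.30².
Subtracting the A equation from the B and C equations removes the quadratic terms:
333.4 x + 170.6 y = 39670.18
-196.2 x + 87.4 y = -3565.99
Solving the 2×2 system: x ≈ 65.1, y ≈ 105.3 km.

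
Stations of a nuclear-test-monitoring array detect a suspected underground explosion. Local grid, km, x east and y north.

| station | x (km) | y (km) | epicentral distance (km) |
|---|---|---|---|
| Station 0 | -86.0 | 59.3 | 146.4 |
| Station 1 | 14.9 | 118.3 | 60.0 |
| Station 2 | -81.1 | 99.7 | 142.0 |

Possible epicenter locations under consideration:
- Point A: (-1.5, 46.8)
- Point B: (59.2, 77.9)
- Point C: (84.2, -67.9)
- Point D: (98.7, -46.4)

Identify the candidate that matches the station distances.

For each candidate, compare |candidate − station| to the reported distance:
Point A: residuals Station 0 61.0, Station 1 13.4, Station 2 46.4 → max 61.0 km
Point B: residuals Station 0 0.0, Station 1 0.0, Station 2 0.0 → max 0.0 km
Point C: residuals Station 0 66.1, Station 1 138.7, Station 2 93.4 → max 138.7 km
Point D: residuals Station 0 66.4, Station 1 124.8, Station 2 89.7 → max 124.8 km
Only Point B has all residuals ≈ 0.

Point B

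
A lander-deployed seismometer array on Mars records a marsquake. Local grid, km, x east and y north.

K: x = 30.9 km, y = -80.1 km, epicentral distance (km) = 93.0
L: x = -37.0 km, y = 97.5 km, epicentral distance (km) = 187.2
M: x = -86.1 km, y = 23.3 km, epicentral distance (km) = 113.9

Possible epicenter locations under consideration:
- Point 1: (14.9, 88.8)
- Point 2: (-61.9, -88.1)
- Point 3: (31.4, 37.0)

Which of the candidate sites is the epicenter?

Point 2

For each candidate, compare |candidate − station| to the reported distance:
Point 1: residuals K 76.7, L 134.6, M 6.5 → max 134.6 km
Point 2: residuals K 0.1, L 0.1, M 0.1 → max 0.1 km
Point 3: residuals K 24.1, L 95.9, M 4.4 → max 95.9 km
Only Point 2 has all residuals ≈ 0.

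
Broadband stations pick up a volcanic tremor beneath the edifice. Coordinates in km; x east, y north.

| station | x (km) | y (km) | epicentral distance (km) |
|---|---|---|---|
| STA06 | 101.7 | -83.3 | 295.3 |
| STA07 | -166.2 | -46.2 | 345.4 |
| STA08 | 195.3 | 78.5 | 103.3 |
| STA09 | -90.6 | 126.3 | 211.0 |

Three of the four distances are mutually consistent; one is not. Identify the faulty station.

Solve using three stations at a time. Using STA07, STA08, STA09 (subtract circle equations pairwise → linear system) gives (x, y) ≈ (119.2, 148.3).
Distances from that point to each station vs reported:
  STA06: calculated 232.2 vs reported 295.3 → residual 63.1 km
  STA07: calculated 345.4 vs reported 345.4 → residual 0.0 km
  STA08: calculated 103.2 vs reported 103.3 → residual 0.1 km
  STA09: calculated 211.0 vs reported 211.0 → residual 0.0 km
STA07, STA08, STA09 are mutually consistent (residuals ≈ 0); STA06 is off by 63.1 km.

STA06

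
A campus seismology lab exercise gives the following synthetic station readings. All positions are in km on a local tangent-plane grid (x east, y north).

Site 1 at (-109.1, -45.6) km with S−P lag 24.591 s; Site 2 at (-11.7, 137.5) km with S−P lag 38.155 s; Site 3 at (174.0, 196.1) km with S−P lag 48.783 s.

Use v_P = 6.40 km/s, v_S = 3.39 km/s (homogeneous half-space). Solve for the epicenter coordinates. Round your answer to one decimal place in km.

(46.0, -131.4)

Distance from S−P lag: d = Δt · v_P v_S / (v_P − v_S) = Δt · (6.40·3.39)/(6.40−3.39) ≈ 7.2080·Δt.
So d_Site 1 = 177.25, d_Site 2 = 275.02, d_Site 3 = 351.63 km.
Circle about each station: (x + 109.1)² + (y + 45.6)² = 177.25²; (x + 11.7)² + (y − 137.5)² = 275.02²; (x − 174.0)² + (y − 196.1)² = 351.63².
Subtracting the Site 1 equation from the Site 2 and Site 3 equations removes the quadratic terms:
194.8 x + 366.2 y = -39157.47
566.2 x + 483.4 y = -37477.05
Solving the 2×2 system: x ≈ 46.0, y ≈ -131.4 km.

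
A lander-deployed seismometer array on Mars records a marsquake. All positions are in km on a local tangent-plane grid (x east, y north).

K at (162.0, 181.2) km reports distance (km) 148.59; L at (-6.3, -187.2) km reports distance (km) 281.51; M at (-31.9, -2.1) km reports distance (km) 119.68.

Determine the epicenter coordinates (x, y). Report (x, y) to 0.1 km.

45.0 km east, 89.6 km north

Circle about each station: (x − 162.0)² + (y − 181.2)² = 148.59²; (x + 6.3)² + (y + 187.2)² = 281.51²; (x + 31.9)² + (y + 2.1)² = 119.68².
Subtracting pairs of circle equations eliminates x²+y² and gives linear equations (the radical axes):
-336.6 x − 736.8 y = -81162.80
-387.8 x − 366.6 y = -50299.73
Solving the 2×2 system: x ≈ 45.0, y ≈ 89.6 km.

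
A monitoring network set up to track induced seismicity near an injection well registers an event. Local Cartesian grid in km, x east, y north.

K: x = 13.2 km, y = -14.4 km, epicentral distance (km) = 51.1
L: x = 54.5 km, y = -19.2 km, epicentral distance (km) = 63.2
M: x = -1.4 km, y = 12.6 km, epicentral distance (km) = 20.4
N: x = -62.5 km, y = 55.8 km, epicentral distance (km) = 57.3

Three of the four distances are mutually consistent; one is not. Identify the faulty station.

Solve using three stations at a time. Using K, M, N (subtract circle equations pairwise → linear system) gives (x, y) ≈ (-11.0, 30.6).
Distances from that point to each station vs reported:
  K: calculated 51.1 vs reported 51.1 → residual 0.0 km
  L: calculated 82.3 vs reported 63.2 → residual 19.1 km
  M: calculated 20.4 vs reported 20.4 → residual 0.0 km
  N: calculated 57.3 vs reported 57.3 → residual 0.0 km
K, M, N are mutually consistent (residuals ≈ 0); L is off by 19.1 km.

L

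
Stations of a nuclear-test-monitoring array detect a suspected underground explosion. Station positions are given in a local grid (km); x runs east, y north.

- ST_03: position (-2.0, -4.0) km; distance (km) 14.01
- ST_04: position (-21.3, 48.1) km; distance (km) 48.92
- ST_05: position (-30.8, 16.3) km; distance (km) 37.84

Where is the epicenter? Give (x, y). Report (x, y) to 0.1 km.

(6.0, 7.5)

Circle about each station: (x + 2.0)² + (y + 4.0)² = 14.01²; (x + 21.3)² + (y − 48.1)² = 48.92²; (x + 30.8)² + (y − 16.3)² = 37.84².
Subtracting the ST_03 equation from the ST_04 and ST_05 equations removes the quadratic terms:
-38.6 x + 104.2 y = 550.41
-57.6 x + 40.6 y = -41.26
Solving the 2×2 system: x ≈ 6.0, y ≈ 7.5 km.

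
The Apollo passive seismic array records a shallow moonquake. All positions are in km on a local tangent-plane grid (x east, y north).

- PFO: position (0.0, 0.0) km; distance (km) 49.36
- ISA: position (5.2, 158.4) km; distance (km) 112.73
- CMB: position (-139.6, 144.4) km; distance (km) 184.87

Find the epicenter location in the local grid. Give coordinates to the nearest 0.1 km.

Circle about each station: x² + y² = 49.36²; (x − 5.2)² + (y − 158.4)² = 112.73²; (x + 139.6)² + (y − 144.4)² = 184.87².
Subtracting pairs of circle equations eliminates x²+y² and gives linear equations (the radical axes):
10.4 x + 316.8 y = 14845.96
-279.2 x + 288.8 y = 8599.01
Solving the 2×2 system: x ≈ 17.1, y ≈ 46.3 km.

17.1 km east, 46.3 km north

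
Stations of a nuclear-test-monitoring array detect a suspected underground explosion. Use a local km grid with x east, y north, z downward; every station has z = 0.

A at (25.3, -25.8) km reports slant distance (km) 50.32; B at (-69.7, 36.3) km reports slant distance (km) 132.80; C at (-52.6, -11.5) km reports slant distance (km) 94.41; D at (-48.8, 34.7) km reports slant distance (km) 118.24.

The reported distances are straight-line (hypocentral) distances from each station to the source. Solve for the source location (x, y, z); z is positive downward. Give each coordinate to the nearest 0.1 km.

Each station gives a sphere (x−x_i)² + (y−y_i)² + z² = d_i² (stations at z=0).
Subtracting the A sphere from B and C: z² cancels, leaving linear equations in x and y:
-190.0 x + 124.2 y = -10233.69
-155.8 x + 28.6 y = -4787.87
Solving: x ≈ 21.699, y ≈ -49.202 km (keep extra digits for the depth step; rounded: 21.7, -49.2).
Then from the A sphere: z² = 50.32² − (x − 25.3)² − (y + 25.8)² with x = 21.699, y = -49.202, so z ≈ 44.401 ≈ 44.4 km.

(21.7, -49.2, 44.4)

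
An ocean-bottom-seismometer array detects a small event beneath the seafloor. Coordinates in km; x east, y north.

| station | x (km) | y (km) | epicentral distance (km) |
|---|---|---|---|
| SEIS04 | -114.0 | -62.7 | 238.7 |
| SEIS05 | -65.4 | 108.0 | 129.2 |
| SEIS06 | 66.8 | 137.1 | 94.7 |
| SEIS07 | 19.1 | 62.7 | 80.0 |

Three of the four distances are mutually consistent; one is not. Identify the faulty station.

SEIS05

Solve using three stations at a time. Using SEIS04, SEIS06, SEIS07 (subtract circle equations pairwise → linear system) gives (x, y) ≈ (97.9, 47.4).
Distances from that point to each station vs reported:
  SEIS04: calculated 238.8 vs reported 238.7 → residual 0.1 km
  SEIS05: calculated 174.1 vs reported 129.2 → residual 44.9 km
  SEIS06: calculated 94.9 vs reported 94.7 → residual 0.2 km
  SEIS07: calculated 80.2 vs reported 80.0 → residual 0.2 km
SEIS04, SEIS06, SEIS07 are mutually consistent (residuals ≈ 0); SEIS05 is off by 44.9 km.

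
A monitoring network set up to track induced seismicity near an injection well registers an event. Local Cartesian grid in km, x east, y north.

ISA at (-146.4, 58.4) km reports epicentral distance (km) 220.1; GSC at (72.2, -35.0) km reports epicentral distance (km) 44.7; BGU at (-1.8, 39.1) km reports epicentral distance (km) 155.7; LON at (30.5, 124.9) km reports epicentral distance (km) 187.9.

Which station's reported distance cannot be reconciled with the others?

Solve using three stations at a time. Using ISA, GSC, LON (subtract circle equations pairwise → linear system) gives (x, y) ≈ (37.3, -62.9).
Distances from that point to each station vs reported:
  ISA: calculated 220.1 vs reported 220.1 → residual 0.0 km
  GSC: calculated 44.7 vs reported 44.7 → residual 0.0 km
  BGU: calculated 109.2 vs reported 155.7 → residual 46.5 km
  LON: calculated 187.9 vs reported 187.9 → residual 0.0 km
ISA, GSC, LON are mutually consistent (residuals ≈ 0); BGU is off by 46.5 km.

BGU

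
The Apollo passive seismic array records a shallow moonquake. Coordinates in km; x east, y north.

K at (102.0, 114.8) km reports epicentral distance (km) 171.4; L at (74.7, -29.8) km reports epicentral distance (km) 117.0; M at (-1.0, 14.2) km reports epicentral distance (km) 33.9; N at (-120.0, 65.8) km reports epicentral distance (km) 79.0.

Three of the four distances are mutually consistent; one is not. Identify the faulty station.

Solve using three stations at a time. Using K, L, M (subtract circle equations pairwise → linear system) gives (x, y) ≈ (-34.8, 11.5).
Distances from that point to each station vs reported:
  K: calculated 171.4 vs reported 171.4 → residual 0.0 km
  L: calculated 117.0 vs reported 117.0 → residual 0.0 km
  M: calculated 33.9 vs reported 33.9 → residual 0.0 km
  N: calculated 101.1 vs reported 79.0 → residual 22.1 km
K, L, M are mutually consistent (residuals ≈ 0); N is off by 22.1 km.

N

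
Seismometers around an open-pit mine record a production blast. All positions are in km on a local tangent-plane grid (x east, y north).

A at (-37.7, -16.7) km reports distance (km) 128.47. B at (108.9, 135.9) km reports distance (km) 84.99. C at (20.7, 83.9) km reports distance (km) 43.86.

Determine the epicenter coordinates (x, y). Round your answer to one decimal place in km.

60.7 km east, 65.9 km north

Circle about each station: (x + 37.7)² + (y + 16.7)² = 128.47²; (x − 108.9)² + (y − 135.9)² = 84.99²; (x − 20.7)² + (y − 83.9)² = 43.86².
Subtracting the A equation from the B and C equations removes the quadratic terms:
293.2 x + 305.2 y = 37909.08
116.8 x + 201.2 y = 20348.36
Solving the 2×2 system: x ≈ 60.7, y ≈ 65.9 km.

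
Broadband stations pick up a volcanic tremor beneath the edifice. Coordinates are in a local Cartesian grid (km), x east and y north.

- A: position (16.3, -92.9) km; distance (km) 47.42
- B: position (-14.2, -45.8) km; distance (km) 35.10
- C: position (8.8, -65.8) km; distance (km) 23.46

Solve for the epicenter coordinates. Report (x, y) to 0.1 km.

(20.9, -45.7)

Circle about each station: (x − 16.3)² + (y + 92.9)² = 47.42²; (x + 14.2)² + (y + 45.8)² = 35.10²; (x − 8.8)² + (y + 65.8)² = 23.46².
Subtracting the A equation from the B and C equations removes the quadratic terms:
-61.0 x + 94.2 y = -5580.17
-15.0 x + 54.2 y = -2790.74
Solving the 2×2 system: x ≈ 20.9, y ≈ -45.7 km.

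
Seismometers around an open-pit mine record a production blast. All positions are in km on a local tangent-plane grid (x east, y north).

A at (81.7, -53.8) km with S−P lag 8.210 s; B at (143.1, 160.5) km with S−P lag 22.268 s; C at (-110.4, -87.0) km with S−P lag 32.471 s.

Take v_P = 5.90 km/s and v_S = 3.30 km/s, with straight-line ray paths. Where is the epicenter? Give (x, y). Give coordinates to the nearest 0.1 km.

Distance from S−P lag: d = Δt · v_P v_S / (v_P − v_S) = Δt · (5.90·3.30)/(5.90−3.30) ≈ 7.4885·Δt.
So d_A = 61.48, d_B = 166.75, d_C = 243.16 km.
Circle about each station: (x − 81.7)² + (y + 53.8)² = 61.48²; (x − 143.1)² + (y − 160.5)² = 166.75²; (x + 110.4)² + (y + 87.0)² = 243.16².
Subtracting the A equation from the B and C equations removes the quadratic terms:
122.8 x + 428.6 y = 12642.76
-384.2 x − 66.4 y = -45159.17
Solving the 2×2 system: x ≈ 118.3, y ≈ -4.4 km.
Check against A (with the unrounded x, y): √((x − 81.7)²+(y + 53.8)²) = 61.48 ≈ 61.48 km. ✓

x ≈ 118.3 km, y ≈ -4.4 km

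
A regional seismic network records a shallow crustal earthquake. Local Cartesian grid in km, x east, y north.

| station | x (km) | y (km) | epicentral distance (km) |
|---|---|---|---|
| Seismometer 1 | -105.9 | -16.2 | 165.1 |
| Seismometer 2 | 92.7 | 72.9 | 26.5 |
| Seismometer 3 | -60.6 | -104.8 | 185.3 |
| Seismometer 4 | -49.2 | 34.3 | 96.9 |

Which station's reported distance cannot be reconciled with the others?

Solve using three stations at a time. Using Seismometer 1, Seismometer 3, Seismometer 4 (subtract circle equations pairwise → linear system) gives (x, y) ≈ (47.1, 46.1).
Distances from that point to each station vs reported:
  Seismometer 1: calculated 165.1 vs reported 165.1 → residual 0.0 km
  Seismometer 2: calculated 53.0 vs reported 26.5 → residual 26.5 km
  Seismometer 3: calculated 185.3 vs reported 185.3 → residual 0.0 km
  Seismometer 4: calculated 97.0 vs reported 96.9 → residual 0.1 km
Seismometer 1, Seismometer 3, Seismometer 4 are mutually consistent (residuals ≈ 0); Seismometer 2 is off by 26.5 km.

Seismometer 2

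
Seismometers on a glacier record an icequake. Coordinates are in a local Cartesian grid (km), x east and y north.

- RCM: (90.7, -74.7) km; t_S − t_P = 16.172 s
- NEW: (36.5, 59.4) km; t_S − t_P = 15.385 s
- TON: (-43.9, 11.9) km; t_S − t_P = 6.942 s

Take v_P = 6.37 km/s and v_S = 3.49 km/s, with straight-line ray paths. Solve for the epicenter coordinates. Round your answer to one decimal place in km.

x ≈ -29.1 km, y ≈ -39.6 km

Distance from S−P lag: d = Δt · v_P v_S / (v_P − v_S) = Δt · (6.37·3.49)/(6.37−3.49) ≈ 7.7192·Δt.
So d_RCM = 124.83, d_NEW = 118.76, d_TON = 53.59 km.
Circle about each station: (x − 90.7)² + (y + 74.7)² = 124.83²; (x − 36.5)² + (y − 59.4)² = 118.76²; (x + 43.9)² + (y − 11.9)² = 53.59².
Subtracting the RCM equation from the NEW and TON equations removes the quadratic terms:
-108.4 x + 268.2 y = -7467.38
-269.2 x + 173.2 y = 972.88
Solving the 2×2 system: x ≈ -29.1, y ≈ -39.6 km.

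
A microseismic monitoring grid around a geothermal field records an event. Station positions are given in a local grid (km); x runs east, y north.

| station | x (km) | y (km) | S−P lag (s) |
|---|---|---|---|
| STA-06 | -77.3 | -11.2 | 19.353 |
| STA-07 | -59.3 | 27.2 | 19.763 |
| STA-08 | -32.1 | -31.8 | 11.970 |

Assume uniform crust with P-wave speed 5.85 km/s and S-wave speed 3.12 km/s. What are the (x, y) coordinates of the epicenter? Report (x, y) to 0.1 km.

Distance from S−P lag: d = Δt · v_P v_S / (v_P − v_S) = Δt · (5.85·3.12)/(5.85−3.12) ≈ 6.6857·Δt.
So d_STA-06 = 129.39, d_STA-07 = 132.13, d_STA-08 = 80.03 km.
Circle about each station: (x + 77.3)² + (y + 11.2)² = 129.39²; (x + 59.3)² + (y − 27.2)² = 132.13²; (x + 32.1)² + (y + 31.8)² = 80.03².
Subtracting the STA-06 equation from the STA-07 and STA-08 equations removes the quadratic terms:
36.0 x + 76.8 y = -2560.96
90.4 x − 41.2 y = 6277.89
Solving the 2×2 system: x ≈ 44.7, y ≈ -54.3 km.

44.7 km east, -54.3 km north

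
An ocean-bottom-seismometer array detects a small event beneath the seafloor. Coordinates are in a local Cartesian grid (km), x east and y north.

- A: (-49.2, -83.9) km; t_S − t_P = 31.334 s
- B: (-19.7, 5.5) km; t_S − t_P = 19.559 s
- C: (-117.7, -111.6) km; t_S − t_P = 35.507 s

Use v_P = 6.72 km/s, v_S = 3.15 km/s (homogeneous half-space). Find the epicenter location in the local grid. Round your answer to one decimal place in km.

-90.7 km east, 97.2 km north

Distance from S−P lag: d = Δt · v_P v_S / (v_P − v_S) = Δt · (6.72·3.15)/(6.72−3.15) ≈ 5.9294·Δt.
So d_A = 185.79, d_B = 115.97, d_C = 210.54 km.
Circle about each station: (x + 49.2)² + (y + 83.9)² = 185.79²; (x + 19.7)² + (y − 5.5)² = 115.97²; (x + 117.7)² + (y + 111.6)² = 210.54².
Subtracting the A equation from the B and C equations removes the quadratic terms:
59.0 x + 178.8 y = 12027.37
-137.0 x − 55.4 y = 7038.83
Solving the 2×2 system: x ≈ -90.7, y ≈ 97.2 km.
Check against A (with the unrounded x, y): √((x + 49.2)²+(y + 83.9)²) = 185.78 ≈ 185.79 km. ✓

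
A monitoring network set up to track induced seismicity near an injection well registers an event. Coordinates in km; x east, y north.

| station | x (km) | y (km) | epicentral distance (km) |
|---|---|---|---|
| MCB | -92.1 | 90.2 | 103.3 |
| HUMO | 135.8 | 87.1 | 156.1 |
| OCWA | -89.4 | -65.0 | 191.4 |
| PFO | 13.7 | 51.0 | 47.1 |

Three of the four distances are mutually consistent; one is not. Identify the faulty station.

HUMO

Solve using three stations at a time. Using MCB, OCWA, PFO (subtract circle equations pairwise → linear system) gives (x, y) ≈ (10.9, 98.0).
Distances from that point to each station vs reported:
  MCB: calculated 103.3 vs reported 103.3 → residual 0.0 km
  HUMO: calculated 125.4 vs reported 156.1 → residual 30.7 km
  OCWA: calculated 191.4 vs reported 191.4 → residual 0.0 km
  PFO: calculated 47.1 vs reported 47.1 → residual 0.0 km
MCB, OCWA, PFO are mutually consistent (residuals ≈ 0); HUMO is off by 30.7 km.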